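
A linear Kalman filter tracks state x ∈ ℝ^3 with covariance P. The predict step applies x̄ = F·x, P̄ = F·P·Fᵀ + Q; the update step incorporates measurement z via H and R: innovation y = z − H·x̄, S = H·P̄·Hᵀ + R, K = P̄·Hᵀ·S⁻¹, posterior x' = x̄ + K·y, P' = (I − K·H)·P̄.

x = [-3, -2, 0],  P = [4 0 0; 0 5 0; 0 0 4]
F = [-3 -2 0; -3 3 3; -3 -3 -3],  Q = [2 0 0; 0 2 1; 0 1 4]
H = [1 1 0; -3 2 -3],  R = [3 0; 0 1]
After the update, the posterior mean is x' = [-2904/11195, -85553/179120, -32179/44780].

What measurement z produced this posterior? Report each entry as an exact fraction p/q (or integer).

z = [-1, 2]

x̄ = F·x = [13, 3, 15]
P̄ = F·P·Fᵀ + Q = [58 6 66; 6 119 -44; 66 -44 121]
S = H·P̄·Hᵀ + R = [192 -8; -8 3732]
K = P̄·Hᵀ·S⁻¹ = [3687/11195 -1072/11195; 117329/179120 8573/89560; 4807/44780 -7777/44780]
x' − x̄ = [-148439/11195, -622913/179120, -703879/44780] = K·y
y = (KᵀK)⁻¹·Kᵀ·(x' − x̄) = [-17, 80]
z = y + H·x̄ = [-17, 80] + [16, -78] = [-1, 2]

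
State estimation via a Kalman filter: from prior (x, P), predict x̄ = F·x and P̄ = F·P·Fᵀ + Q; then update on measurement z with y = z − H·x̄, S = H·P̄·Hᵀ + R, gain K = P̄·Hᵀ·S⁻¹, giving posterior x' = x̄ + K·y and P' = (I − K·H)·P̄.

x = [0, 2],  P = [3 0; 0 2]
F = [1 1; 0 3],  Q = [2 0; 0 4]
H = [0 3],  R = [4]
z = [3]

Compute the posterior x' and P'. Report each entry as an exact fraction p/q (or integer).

x̄ = F·x = [2, 6]
P̄ = F·P·Fᵀ + Q = [7 6; 6 22]
y = z − H·x̄ = [-15]
S = H·P̄·Hᵀ + R = [202]
K = P̄·Hᵀ·S⁻¹ = [9/101; 33/101]
x' = x̄ + K·y = [67/101, 111/101]
P' = (I − K·H)·P̄ = [545/101 12/101; 12/101 44/101]

x' = [67/101, 111/101]
P' = [545/101 12/101; 12/101 44/101]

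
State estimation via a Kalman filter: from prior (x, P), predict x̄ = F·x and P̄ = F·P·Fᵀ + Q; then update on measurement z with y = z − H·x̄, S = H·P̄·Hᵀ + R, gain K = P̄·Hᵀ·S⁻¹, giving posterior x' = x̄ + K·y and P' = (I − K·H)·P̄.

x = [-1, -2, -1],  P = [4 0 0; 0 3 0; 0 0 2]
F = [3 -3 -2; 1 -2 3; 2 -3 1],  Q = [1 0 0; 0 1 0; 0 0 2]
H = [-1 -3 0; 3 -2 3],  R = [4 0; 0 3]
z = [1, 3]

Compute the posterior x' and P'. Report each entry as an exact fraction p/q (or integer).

x̄ = F·x = [5, 0, 3]
P̄ = F·P·Fᵀ + Q = [72 18 47; 18 35 32; 47 32 47]
y = z − H·x̄ = [6, -21]
S = H·P̄·Hᵀ + R = [499 -561; -561 1460]
K = P̄·Hᵀ·S⁻¹ = [-3879/413819 89493/413819; -134700/413819 -29083/413819; -86482/413819 28559/413819]
x' = x̄ + K·y = [166468/413819, -197457/413819, 122826/413819]
P' = (I − K·H)·P̄ = [578961/413819 -187815/413819 -614678/413819; -187815/413819 242205/413819 320202/413819; -614678/413819 320202/413819 856705/413819]

x' = [166468/413819, -197457/413819, 122826/413819]
P' = [578961/413819 -187815/413819 -614678/413819; -187815/413819 242205/413819 320202/413819; -614678/413819 320202/413819 856705/413819]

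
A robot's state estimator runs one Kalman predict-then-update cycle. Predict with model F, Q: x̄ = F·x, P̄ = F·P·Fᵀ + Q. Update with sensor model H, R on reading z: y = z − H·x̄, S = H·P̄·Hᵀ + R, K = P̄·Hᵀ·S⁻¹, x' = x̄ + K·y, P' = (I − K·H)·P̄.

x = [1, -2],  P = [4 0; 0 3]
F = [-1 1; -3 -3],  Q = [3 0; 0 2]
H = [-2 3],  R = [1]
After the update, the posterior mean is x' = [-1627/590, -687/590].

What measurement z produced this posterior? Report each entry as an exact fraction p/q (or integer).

x̄ = F·x = [-3, 3]
P̄ = F·P·Fᵀ + Q = [10 3; 3 65]
S = H·P̄·Hᵀ + R = [590]
K = P̄·Hᵀ·S⁻¹ = [-11/590; 189/590]
x' − x̄ = [143/590, -2457/590] = K·y
y = (KᵀK)⁻¹·Kᵀ·(x' − x̄) = [-13]
z = y + H·x̄ = [-13] + [15] = [2]

z = [2]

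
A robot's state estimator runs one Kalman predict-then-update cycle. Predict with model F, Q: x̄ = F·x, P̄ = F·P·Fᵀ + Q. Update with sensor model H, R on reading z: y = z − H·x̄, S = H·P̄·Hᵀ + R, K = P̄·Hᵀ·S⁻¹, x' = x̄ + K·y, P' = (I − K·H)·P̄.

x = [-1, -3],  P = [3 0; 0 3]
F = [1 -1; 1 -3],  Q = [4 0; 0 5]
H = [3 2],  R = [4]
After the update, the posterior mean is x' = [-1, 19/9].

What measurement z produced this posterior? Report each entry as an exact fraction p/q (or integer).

x̄ = F·x = [2, 8]
P̄ = F·P·Fᵀ + Q = [10 12; 12 35]
S = H·P̄·Hᵀ + R = [378]
K = P̄·Hᵀ·S⁻¹ = [1/7; 53/189]
x' − x̄ = [-3, -53/9] = K·y
y = (KᵀK)⁻¹·Kᵀ·(x' − x̄) = [-21]
z = y + H·x̄ = [-21] + [22] = [1]

z = [1]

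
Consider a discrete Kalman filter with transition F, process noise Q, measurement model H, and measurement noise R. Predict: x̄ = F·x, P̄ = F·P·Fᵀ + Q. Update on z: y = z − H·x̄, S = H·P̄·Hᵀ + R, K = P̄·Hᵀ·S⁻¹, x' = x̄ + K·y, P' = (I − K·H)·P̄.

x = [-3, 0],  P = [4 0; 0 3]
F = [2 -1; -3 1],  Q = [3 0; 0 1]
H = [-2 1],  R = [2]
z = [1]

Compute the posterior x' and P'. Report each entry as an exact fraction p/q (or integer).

x' = [-4/119, 131/119]
P' = [195/238 124/119; 124/119 342/119]

x̄ = F·x = [-6, 9]
P̄ = F·P·Fᵀ + Q = [22 -27; -27 40]
y = z − H·x̄ = [-20]
S = H·P̄·Hᵀ + R = [238]
K = P̄·Hᵀ·S⁻¹ = [-71/238; 47/119]
x' = x̄ + K·y = [-4/119, 131/119]
P' = (I − K·H)·P̄ = [195/238 124/119; 124/119 342/119]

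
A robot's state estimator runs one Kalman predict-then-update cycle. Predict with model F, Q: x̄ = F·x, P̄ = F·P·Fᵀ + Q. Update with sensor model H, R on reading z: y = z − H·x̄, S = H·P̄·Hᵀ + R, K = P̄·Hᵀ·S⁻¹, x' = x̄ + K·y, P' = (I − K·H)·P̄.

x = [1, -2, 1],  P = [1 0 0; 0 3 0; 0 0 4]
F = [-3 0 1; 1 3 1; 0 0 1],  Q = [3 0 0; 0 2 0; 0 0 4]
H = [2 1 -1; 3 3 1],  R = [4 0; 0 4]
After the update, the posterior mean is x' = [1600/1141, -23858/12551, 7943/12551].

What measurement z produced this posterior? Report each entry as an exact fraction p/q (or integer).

z = [1, -1]

x̄ = F·x = [-2, -4, 1]
P̄ = F·P·Fᵀ + Q = [16 1 4; 1 34 4; 4 4 8]
S = H·P̄·Hᵀ + R = [90 187; 187 528]
K = P̄·Hᵀ·S⁻¹ = [457/1141 -43/1141; -317/1141 3826/12551; -352/1141 2132/12551]
x' − x̄ = [3882/1141, 26346/12551, -4608/12551] = K·y
y = (KᵀK)⁻¹·Kᵀ·(x' − x̄) = [10, 16]
z = y + H·x̄ = [10, 16] + [-9, -17] = [1, -1]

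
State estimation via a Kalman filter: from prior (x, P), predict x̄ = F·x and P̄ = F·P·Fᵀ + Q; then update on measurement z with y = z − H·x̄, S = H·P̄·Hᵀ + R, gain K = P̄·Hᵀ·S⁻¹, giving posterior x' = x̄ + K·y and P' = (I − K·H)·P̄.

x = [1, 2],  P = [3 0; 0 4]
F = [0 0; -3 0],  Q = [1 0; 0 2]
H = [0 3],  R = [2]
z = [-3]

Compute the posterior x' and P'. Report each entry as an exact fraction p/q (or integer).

x' = [0, -267/263]
P' = [1 0; 0 58/263]

x̄ = F·x = [0, -3]
P̄ = F·P·Fᵀ + Q = [1 0; 0 29]
y = z − H·x̄ = [6]
S = H·P̄·Hᵀ + R = [263]
K = P̄·Hᵀ·S⁻¹ = [0; 87/263]
x' = x̄ + K·y = [0, -267/263]
P' = (I − K·H)·P̄ = [1 0; 0 58/263]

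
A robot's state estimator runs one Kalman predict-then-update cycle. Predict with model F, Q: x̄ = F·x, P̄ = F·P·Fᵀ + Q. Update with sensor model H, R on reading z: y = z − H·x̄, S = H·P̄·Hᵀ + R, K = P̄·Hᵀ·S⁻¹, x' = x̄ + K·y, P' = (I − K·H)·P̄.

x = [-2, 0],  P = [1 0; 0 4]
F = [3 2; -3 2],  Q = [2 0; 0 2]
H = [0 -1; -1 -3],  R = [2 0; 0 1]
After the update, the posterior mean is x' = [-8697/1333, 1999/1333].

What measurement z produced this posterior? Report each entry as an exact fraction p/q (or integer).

x̄ = F·x = [-6, 6]
P̄ = F·P·Fᵀ + Q = [27 7; 7 27]
S = H·P̄·Hᵀ + R = [29 88; 88 313]
K = P̄·Hᵀ·S⁻¹ = [2033/1333 -776/1333; -707/1333 -176/1333]
x' − x̄ = [-699/1333, -5999/1333] = K·y
y = (KᵀK)⁻¹·Kᵀ·(x' − x̄) = [5, 14]
z = y + H·x̄ = [5, 14] + [-6, -12] = [-1, 2]

z = [-1, 2]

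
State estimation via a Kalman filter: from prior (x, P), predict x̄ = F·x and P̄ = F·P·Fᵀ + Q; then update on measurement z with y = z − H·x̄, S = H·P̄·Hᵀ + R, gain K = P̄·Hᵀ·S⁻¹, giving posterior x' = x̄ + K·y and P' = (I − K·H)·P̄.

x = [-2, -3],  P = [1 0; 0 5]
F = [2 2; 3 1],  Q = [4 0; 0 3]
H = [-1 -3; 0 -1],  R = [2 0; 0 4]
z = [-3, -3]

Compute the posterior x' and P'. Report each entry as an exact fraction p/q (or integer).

x̄ = F·x = [-10, -9]
P̄ = F·P·Fᵀ + Q = [28 16; 16 17]
y = z − H·x̄ = [-40, -12]
S = H·P̄·Hᵀ + R = [279 67; 67 21]
K = P̄·Hᵀ·S⁻¹ = [-262/685 314/685; -134/685 -127/685]
x' = x̄ + K·y = [-138/685, 719/685]
P' = (I − K·H)·P̄ = [4292/685 -1256/685; -1256/685 508/685]

x' = [-138/685, 719/685]
P' = [4292/685 -1256/685; -1256/685 508/685]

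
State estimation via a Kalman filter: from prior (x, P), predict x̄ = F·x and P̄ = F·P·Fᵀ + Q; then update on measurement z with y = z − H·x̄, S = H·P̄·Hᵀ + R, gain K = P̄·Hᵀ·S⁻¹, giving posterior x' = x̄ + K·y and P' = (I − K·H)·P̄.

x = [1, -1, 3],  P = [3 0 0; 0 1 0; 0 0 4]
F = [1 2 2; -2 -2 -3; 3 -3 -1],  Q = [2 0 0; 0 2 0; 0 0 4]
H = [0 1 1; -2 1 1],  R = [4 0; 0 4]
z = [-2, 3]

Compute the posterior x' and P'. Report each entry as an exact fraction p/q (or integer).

x' = [-3779/2770, -128/277, -218/1385]
P' = [1958/1385 -508/277 4242/1385; -508/277 2802/277 -3230/277; 4242/1385 -3230/277 22398/1385]

x̄ = F·x = [5, -9, 3]
P̄ = F·P·Fᵀ + Q = [25 -34 -5; -34 54 0; -5 0 44]
y = z − H·x̄ = [4, 19]
S = H·P̄·Hᵀ + R = [102 176; 176 358]
K = P̄·Hᵀ·S⁻¹ = [851/2770 -1107/2770; -107/277 147/277; 1562/1385 -559/1385]
x' = x̄ + K·y = [-3779/2770, -128/277, -218/1385]
P' = (I − K·H)·P̄ = [1958/1385 -508/277 4242/1385; -508/277 2802/277 -3230/277; 4242/1385 -3230/277 22398/1385]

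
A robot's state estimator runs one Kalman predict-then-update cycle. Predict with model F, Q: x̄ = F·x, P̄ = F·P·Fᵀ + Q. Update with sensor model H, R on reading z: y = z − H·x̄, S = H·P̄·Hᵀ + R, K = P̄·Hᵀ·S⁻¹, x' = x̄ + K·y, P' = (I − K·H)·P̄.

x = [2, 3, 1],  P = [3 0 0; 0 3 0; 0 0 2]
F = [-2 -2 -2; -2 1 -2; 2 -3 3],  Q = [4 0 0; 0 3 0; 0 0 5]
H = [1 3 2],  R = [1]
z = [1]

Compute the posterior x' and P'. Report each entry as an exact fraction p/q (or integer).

x' = [-160/61, 127/183, 128/183]
P' = [744/61 282/61 -784/61; 282/61 4082/183 -6533/183; -784/61 -6533/183 10985/183]

x̄ = F·x = [-12, -3, -2]
P̄ = F·P·Fᵀ + Q = [36 14 -6; 14 26 -33; -6 -33 62]
y = z − H·x̄ = [26]
S = H·P̄·Hᵀ + R = [183]
K = P̄·Hᵀ·S⁻¹ = [22/61; 26/183; 19/183]
x' = x̄ + K·y = [-160/61, 127/183, 128/183]
P' = (I − K·H)·P̄ = [744/61 282/61 -784/61; 282/61 4082/183 -6533/183; -784/61 -6533/183 10985/183]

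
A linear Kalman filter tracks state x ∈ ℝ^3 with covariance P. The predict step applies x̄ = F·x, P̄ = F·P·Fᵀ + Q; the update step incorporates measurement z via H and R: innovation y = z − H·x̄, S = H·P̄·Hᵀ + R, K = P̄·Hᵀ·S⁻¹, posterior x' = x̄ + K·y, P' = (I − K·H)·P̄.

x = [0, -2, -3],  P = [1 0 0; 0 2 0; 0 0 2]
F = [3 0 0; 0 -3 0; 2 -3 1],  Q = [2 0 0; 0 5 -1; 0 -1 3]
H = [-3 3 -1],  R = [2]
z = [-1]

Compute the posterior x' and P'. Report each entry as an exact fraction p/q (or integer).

x' = [624/269, 782/269, 711/269]
P' = [1438/269 2028/269 1848/269; 2028/269 3483/269 4261/269; 1848/269 4261/269 7227/269]

x̄ = F·x = [0, 6, 3]
P̄ = F·P·Fᵀ + Q = [11 0 6; 0 23 17; 6 17 27]
y = z − H·x̄ = [-16]
S = H·P̄·Hᵀ + R = [269]
K = P̄·Hᵀ·S⁻¹ = [-39/269; 52/269; 6/269]
x' = x̄ + K·y = [624/269, 782/269, 711/269]
P' = (I − K·H)·P̄ = [1438/269 2028/269 1848/269; 2028/269 3483/269 4261/269; 1848/269 4261/269 7227/269]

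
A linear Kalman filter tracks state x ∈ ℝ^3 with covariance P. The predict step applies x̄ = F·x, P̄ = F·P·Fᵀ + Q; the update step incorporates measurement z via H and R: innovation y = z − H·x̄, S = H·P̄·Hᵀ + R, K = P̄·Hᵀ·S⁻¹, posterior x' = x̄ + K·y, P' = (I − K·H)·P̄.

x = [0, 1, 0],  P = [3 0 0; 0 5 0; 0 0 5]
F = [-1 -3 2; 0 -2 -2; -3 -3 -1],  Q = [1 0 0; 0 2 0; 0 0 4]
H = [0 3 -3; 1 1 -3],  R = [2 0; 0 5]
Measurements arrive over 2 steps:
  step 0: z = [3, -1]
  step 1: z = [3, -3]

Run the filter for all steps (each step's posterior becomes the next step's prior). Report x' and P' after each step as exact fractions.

step 0: x' = [-46769/13180, 173/1318, -2817/3295], P' = [2650231/65900 128469/6590 324898/16475; 128469/6590 7333/659 35974/3295; 324898/16475 35974/3295 180036/16475]
step 1: x' = [-3995765840/2430510537, 1315530068/810170179, 140597245/186962349], P' = [64211441585/19444084296 6793823991/3240680716 1546958377/747849396; 6793823991/3240680716 4637540199/1620340358 317891323/124641566; 1546958377/747849396 317891323/124641566 917227085/373924698]

step 0: x̄ = F·x = [-3, -2, -3]
step 0: P̄ = F·P·Fᵀ + Q = [69 10 44; 10 42 40; 44 40 81]
step 0: y = z − H·x̄ = [0, -5]
step 0: S = H·P̄·Hᵀ + R = [389 273; 273 361]
step 0: K = P̄·Hᵀ·S⁻¹ = [-22353/65900 7229/65900; 2073/6590 -2809/6590; -249/16475 -7068/16475]
step 0: x' = x̄ + K·y = [-46769/13180, 173/1318, -2817/3295]
step 0: P' = (I − K·H)·P̄ = [2650231/65900 128469/6590 324898/16475; 128469/6590 7333/659 35974/3295; 324898/16475 35974/3295 180036/16475]
step 1: x̄ = F·x = [19043/13180, 4769/3295, 29277/2636]
step 1: P̄ = F·P·Fᵀ + Q = [6072419/65900 2031687/16475 3973997/13180; 2031687/16475 2925354/16475 1355081/3295; 3973997/13180 1355081/3295 2666975/2636]
step 1: y = z − H·x̄ = [421467/13180, 90374/3295]
step 1: S = H·P̄·Hᵀ + R = [217684759/65900 68681118/16475; 68681118/16475 88149144/16475]
step 1: K = P̄·Hᵀ·S⁻¹ = [33876634/810170179 -3137673575/19444084296; 378714750/810170179 -1745323761/3240680716; 9111721/62320783 -409811239/747849396]
step 1: x' = x̄ + K·y = [-3995765840/2430510537, 1315530068/810170179, 140597245/186962349]
step 1: P' = (I − K·H)·P̄ = [64211441585/19444084296 6793823991/3240680716 1546958377/747849396; 6793823991/3240680716 4637540199/1620340358 317891323/124641566; 1546958377/747849396 317891323/124641566 917227085/373924698]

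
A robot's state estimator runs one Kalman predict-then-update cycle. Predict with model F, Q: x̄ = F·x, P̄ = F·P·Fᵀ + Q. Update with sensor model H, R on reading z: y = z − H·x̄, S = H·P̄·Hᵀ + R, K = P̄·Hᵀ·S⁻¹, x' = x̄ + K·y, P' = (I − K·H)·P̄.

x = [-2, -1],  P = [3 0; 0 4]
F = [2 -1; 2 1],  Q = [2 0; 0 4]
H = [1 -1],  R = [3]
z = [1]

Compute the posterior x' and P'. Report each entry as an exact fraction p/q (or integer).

x̄ = F·x = [-3, -5]
P̄ = F·P·Fᵀ + Q = [18 8; 8 20]
y = z − H·x̄ = [-1]
S = H·P̄·Hᵀ + R = [25]
K = P̄·Hᵀ·S⁻¹ = [2/5; -12/25]
x' = x̄ + K·y = [-17/5, -113/25]
P' = (I − K·H)·P̄ = [14 64/5; 64/5 356/25]

x' = [-17/5, -113/25]
P' = [14 64/5; 64/5 356/25]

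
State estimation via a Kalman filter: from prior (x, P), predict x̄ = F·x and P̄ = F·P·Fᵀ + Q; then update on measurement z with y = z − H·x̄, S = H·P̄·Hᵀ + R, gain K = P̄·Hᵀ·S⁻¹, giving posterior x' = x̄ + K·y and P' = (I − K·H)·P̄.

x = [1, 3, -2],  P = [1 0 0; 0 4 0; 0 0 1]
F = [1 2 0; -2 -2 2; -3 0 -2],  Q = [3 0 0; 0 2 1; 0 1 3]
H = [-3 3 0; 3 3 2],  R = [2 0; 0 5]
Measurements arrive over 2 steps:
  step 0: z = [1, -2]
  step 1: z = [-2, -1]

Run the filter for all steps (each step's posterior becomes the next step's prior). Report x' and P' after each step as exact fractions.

step 0: x' = [-7147/4565, -5854/4565, 43897/13695], P' = [10403/9130 4698/4565 -27561/9130; 4698/4565 5206/4565 -13781/4565; -27561/9130 -13781/4565 261841/27390]
step 1: x' = [-16985806/46650161, -47468142/46650161, 76887394/46650161], P' = [627873460/793052737 560788938/793052737 -1536954147/793052737; 560788938/793052737 3345879014/3965263685 -7966921981/3965263685; -1536954147/793052737 -7966921981/3965263685 24422948224/3965263685]

step 0: x̄ = F·x = [7, -12, 1]
step 0: P̄ = F·P·Fᵀ + Q = [20 -18 -3; -18 26 3; -3 3 16]
step 0: y = z − H·x̄ = [58, 11]
step 0: S = H·P̄·Hᵀ + R = [740 90; 90 159]
step 0: K = P̄·Hᵀ·S⁻¹ = [-3021/18260 171/1826; 762/4565 86/913; -3/18260 1103/5478]
step 0: x' = x̄ + K·y = [-7147/4565, -5854/4565, 43897/13695]
step 0: P' = (I − K·H)·P̄ = [10403/9130 4698/4565 -27561/9130; 4698/4565 5206/4565 -13781/4565; -27561/9130 -13781/4565 261841/27390]
step 1: x̄ = F·x = [-3771/913, 33160/2739, -23471/13695]
step 1: P̄ = F·P·Fᵀ + Q = [23405/1826 -28420/913 15557/1826; -28420/913 290038/2739 -82897/2739; 15557/1826 -82897/2739 418219/27390]
step 1: y = z − H·x̄ = [-4209/83, -294458/13695]
step 1: S = H·P̄·Hᵀ + R = [270695/166 100423/166; 100423/166 8578741/27390]
step 1: K = P̄·Hᵀ·S⁻¹ = [-100626783/793052737 98415780/793052737; 812901486/3965263685 100625086/793052737; -423226869/3965263685 75632732/793052737]
step 1: x' = x̄ + K·y = [-16985806/46650161, -47468142/46650161, 76887394/46650161]
step 1: P' = (I − K·H)·P̄ = [627873460/793052737 560788938/793052737 -1536954147/793052737; 560788938/793052737 3345879014/3965263685 -7966921981/3965263685; -1536954147/793052737 -7966921981/3965263685 24422948224/3965263685]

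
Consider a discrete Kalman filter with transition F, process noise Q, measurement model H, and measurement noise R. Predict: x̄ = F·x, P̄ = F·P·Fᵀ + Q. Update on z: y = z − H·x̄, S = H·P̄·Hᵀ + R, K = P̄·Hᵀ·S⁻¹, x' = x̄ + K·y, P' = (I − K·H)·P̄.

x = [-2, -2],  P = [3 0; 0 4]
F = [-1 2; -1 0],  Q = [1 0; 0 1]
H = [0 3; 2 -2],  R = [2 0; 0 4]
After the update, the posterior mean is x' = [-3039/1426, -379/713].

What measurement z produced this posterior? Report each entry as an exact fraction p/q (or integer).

x̄ = F·x = [-2, 2]
P̄ = F·P·Fᵀ + Q = [20 3; 3 4]
S = H·P̄·Hᵀ + R = [38 -6; -6 76]
K = P̄·Hᵀ·S⁻¹ = [222/713 673/1426; 225/713 -1/713]
x' − x̄ = [-187/1426, -1805/713] = K·y
y = (KᵀK)⁻¹·Kᵀ·(x' − x̄) = [-8, 5]
z = y + H·x̄ = [-8, 5] + [6, -8] = [-2, -3]

z = [-2, -3]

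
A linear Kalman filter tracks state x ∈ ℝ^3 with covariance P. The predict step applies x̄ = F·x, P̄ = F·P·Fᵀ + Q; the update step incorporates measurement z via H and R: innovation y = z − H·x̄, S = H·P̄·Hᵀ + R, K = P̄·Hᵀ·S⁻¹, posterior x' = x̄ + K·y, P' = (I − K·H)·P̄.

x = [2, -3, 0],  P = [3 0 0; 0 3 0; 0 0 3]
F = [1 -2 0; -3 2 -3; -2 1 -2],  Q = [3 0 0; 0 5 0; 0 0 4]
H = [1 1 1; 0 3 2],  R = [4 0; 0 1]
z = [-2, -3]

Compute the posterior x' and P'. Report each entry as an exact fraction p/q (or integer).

x' = [6811/10826, -3137/5413, -7601/10826]
P' = [34209/10826 1401/5413 -5799/10826; 1401/5413 14583/10826 -20485/10826; -5799/10826 -20485/10826 15666/5413]

x̄ = F·x = [8, -12, -7]
P̄ = F·P·Fᵀ + Q = [18 -21 -12; -21 71 42; -12 42 31]
y = z − H·x̄ = [9, 47]
S = H·P̄·Hᵀ + R = [142 398; 398 1268]
K = P̄·Hᵀ·S⁻¹ = [7803/10826 -1596/5413; -775/10826 2779/10826; 631/5413 1209/10826]
x' = x̄ + K·y = [6811/10826, -3137/5413, -7601/10826]
P' = (I − K·H)·P̄ = [34209/10826 1401/5413 -5799/10826; 1401/5413 14583/10826 -20485/10826; -5799/10826 -20485/10826 15666/5413]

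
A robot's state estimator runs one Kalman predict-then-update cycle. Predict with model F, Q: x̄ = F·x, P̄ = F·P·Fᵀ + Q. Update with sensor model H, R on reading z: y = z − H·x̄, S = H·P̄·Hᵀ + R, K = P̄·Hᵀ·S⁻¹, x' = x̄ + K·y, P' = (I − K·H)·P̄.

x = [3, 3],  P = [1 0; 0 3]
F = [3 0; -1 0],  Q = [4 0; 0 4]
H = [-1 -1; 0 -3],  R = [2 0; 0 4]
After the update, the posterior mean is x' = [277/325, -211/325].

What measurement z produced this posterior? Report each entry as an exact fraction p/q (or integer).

x̄ = F·x = [9, -3]
P̄ = F·P·Fᵀ + Q = [13 -3; -3 5]
S = H·P̄·Hᵀ + R = [14 6; 6 49]
K = P̄·Hᵀ·S⁻¹ = [-272/325 93/325; -4/325 -99/325]
x' − x̄ = [-2648/325, 764/325] = K·y
y = (KᵀK)⁻¹·Kᵀ·(x' − x̄) = [7, -8]
z = y + H·x̄ = [7, -8] + [-6, 9] = [1, 1]

z = [1, 1]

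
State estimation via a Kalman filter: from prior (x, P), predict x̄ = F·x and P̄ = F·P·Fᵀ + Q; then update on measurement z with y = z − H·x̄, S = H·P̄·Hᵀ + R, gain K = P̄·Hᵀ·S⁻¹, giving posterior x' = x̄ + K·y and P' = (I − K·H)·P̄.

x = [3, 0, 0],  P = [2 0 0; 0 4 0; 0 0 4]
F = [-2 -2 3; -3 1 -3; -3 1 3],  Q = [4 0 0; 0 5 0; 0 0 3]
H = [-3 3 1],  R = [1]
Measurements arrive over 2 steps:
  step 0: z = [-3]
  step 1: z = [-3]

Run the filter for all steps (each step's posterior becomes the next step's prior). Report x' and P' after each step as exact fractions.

step 0: x̄ = F·x = [-6, -9, -9]
step 0: P̄ = F·P·Fᵀ + Q = [64 -32 40; -32 63 -14; 40 -14 61]
step 0: y = z − H·x̄ = [15]
step 0: S = H·P̄·Hᵀ + R = [1457]
step 0: K = P̄·Hᵀ·S⁻¹ = [-8/47; 271/1457; -101/1457]
step 0: x' = x̄ + K·y = [-402/47, -9048/1457, -14628/1457]
step 0: P' = (I − K·H)·P̄ = [1024/47 664/47 1072/47; 664/47 18350/1457 6973/1457; 1072/47 6973/1457 78676/1457]
step 1: x̄ = F·x = [-864/1457, 72222/1457, -15546/1457]
step 1: P̄ = F·P·Fᵀ + Q = [596500/1457 -508923/1457 424785/1457; -508923/1457 1452249/1457 -527542/1457; 424785/1457 -527542/1457 336659/1457]
step 1: y = z − H·x̄ = [-208083/1457]
step 1: S = H·P̄·Hᵀ + R = [22223509/1457]
step 1: K = P̄·Hᵀ·S⁻¹ = [-2891484/22223509; 5355974/22223509; -360046/3174787]
step 1: x' = x̄ + K·y = [399771828/22223509, 336677508/22223509, 17545788/3174787]
step 1: P' = (I − K·H)·P̄ = [3360084692/22223509 2866615137/22223509 211073883/3174787; 2866615137/22223509 2462327545/22223509 174031250/3174787; 211073883/3174787 174031250/3174787 15823979/453541]

step 0: x' = [-402/47, -9048/1457, -14628/1457], P' = [1024/47 664/47 1072/47; 664/47 18350/1457 6973/1457; 1072/47 6973/1457 78676/1457]
step 1: x' = [399771828/22223509, 336677508/22223509, 17545788/3174787], P' = [3360084692/22223509 2866615137/22223509 211073883/3174787; 2866615137/22223509 2462327545/22223509 174031250/3174787; 211073883/3174787 174031250/3174787 15823979/453541]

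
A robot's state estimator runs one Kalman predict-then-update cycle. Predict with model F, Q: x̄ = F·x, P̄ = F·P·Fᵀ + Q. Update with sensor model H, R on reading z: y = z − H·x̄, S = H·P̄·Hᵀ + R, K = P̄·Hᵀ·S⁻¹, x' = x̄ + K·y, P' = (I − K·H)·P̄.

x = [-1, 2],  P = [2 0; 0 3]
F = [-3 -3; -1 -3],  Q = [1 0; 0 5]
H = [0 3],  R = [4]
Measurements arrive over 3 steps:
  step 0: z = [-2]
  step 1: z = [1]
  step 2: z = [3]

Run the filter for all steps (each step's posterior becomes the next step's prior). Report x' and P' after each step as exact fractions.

step 0: x' = [357/310, -112/155], P' = [4459/310 66/155; 66/155 68/155]
step 1: x' = [-194016/73465, 5067/14693], P' = [2831884/73465 12948/14693; 12948/14693 6420/14693]
step 2: x' = [190168083/35182801, 35360985/35182801], P' = [1737724105/35182801 38245728/35182801; 38245728/35182801 15506196/35182801]

step 0: x̄ = F·x = [-3, -5]
step 0: P̄ = F·P·Fᵀ + Q = [46 33; 33 34]
step 0: y = z − H·x̄ = [13]
step 0: S = H·P̄·Hᵀ + R = [310]
step 0: K = P̄·Hᵀ·S⁻¹ = [99/310; 51/155]
step 0: x' = x̄ + K·y = [357/310, -112/155]
step 0: P' = (I − K·H)·P̄ = [4459/310 66/155; 66/155 68/155]
step 1: x̄ = F·x = [-399/310, 63/62]
step 1: P̄ = F·P·Fᵀ + Q = [44041/310 3237/62; 3237/62 1605/62]
step 1: y = z − H·x̄ = [-127/62]
step 1: S = H·P̄·Hᵀ + R = [14693/62]
step 1: K = P̄·Hᵀ·S⁻¹ = [9711/14693; 4815/14693]
step 1: x' = x̄ + K·y = [-194016/73465, 5067/14693]
step 1: P' = (I − K·H)·P̄ = [2831884/73465 12948/14693; 12948/14693 6420/14693]
step 2: x̄ = F·x = [506043/73465, 118011/73465]
step 2: P̄ = F·P·Fᵀ + Q = [27014641/73465 9561432/73465; 9561432/73465 3876549/73465]
step 2: y = z − H·x̄ = [-133638/73465]
step 2: S = H·P̄·Hᵀ + R = [35182801/73465]
step 2: K = P̄·Hᵀ·S⁻¹ = [28684296/35182801; 11629647/35182801]
step 2: x' = x̄ + K·y = [190168083/35182801, 35360985/35182801]
step 2: P' = (I − K·H)·P̄ = [1737724105/35182801 38245728/35182801; 38245728/35182801 15506196/35182801]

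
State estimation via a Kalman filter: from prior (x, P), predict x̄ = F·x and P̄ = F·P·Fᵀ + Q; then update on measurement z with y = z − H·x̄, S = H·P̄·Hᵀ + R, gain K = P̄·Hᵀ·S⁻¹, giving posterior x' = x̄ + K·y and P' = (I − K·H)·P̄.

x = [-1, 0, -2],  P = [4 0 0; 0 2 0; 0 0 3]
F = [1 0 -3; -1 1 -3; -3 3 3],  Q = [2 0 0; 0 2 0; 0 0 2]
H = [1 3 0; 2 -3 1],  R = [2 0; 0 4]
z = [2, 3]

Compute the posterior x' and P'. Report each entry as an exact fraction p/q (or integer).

x' = [1856/1301, 673/3903, 200/3903]
P' = [11589/1301 -3553/1301 -32305/1301; -3553/1301 4093/3903 31901/3903; -32305/1301 31901/3903 288913/3903]

x̄ = F·x = [5, 7, -3]
P̄ = F·P·Fᵀ + Q = [33 23 -39; 23 35 -9; -39 -9 83]
y = z − H·x̄ = [-24, 17]
S = H·P̄·Hᵀ + R = [488 -246; -246 156]
K = P̄·Hᵀ·S⁻¹ = [465/1301 383/1301; 270/1301 -424/3903; -202/1301 -155/3903]
x' = x̄ + K·y = [1856/1301, 673/3903, 200/3903]
P' = (I − K·H)·P̄ = [11589/1301 -3553/1301 -32305/1301; -3553/1301 4093/3903 31901/3903; -32305/1301 31901/3903 288913/3903]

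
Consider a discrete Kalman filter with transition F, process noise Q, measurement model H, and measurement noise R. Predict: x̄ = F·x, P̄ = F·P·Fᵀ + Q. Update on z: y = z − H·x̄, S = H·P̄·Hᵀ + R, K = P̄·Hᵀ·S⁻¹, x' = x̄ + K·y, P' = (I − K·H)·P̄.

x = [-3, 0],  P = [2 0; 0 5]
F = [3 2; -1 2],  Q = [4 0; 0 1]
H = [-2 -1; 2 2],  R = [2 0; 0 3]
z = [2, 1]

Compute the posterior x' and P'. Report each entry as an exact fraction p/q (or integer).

x' = [-2055/653, 2518/653]
P' = [1246/653 -1528/653; -1528/653 15538/4571]

x̄ = F·x = [-9, 3]
P̄ = F·P·Fᵀ + Q = [42 14; 14 23]
y = z − H·x̄ = [-13, 13]
S = H·P̄·Hᵀ + R = [249 -298; -298 375]
K = P̄·Hᵀ·S⁻¹ = [-482/653 -188/653; 2927/4571 3228/4571]
x' = x̄ + K·y = [-2055/653, 2518/653]
P' = (I − K·H)·P̄ = [1246/653 -1528/653; -1528/653 15538/4571]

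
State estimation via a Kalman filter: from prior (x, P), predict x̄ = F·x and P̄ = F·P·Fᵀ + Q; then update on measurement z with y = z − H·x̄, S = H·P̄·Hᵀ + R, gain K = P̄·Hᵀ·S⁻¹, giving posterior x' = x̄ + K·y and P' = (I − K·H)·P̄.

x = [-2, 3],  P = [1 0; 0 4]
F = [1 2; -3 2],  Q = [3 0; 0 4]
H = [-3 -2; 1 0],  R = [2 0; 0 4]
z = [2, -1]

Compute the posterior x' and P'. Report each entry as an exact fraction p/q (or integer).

x̄ = F·x = [4, 12]
P̄ = F·P·Fᵀ + Q = [20 13; 13 29]
y = z − H·x̄ = [38, -5]
S = H·P̄·Hᵀ + R = [454 -86; -86 24]
K = P̄·Hᵀ·S⁻¹ = [-86/875 421/875; -121/350 -122/175]
x' = x̄ + K·y = [-1873/875, 411/175]
P' = (I − K·H)·P̄ = [1684/875 -488/175; -488/175 317/70]

x' = [-1873/875, 411/175]
P' = [1684/875 -488/175; -488/175 317/70]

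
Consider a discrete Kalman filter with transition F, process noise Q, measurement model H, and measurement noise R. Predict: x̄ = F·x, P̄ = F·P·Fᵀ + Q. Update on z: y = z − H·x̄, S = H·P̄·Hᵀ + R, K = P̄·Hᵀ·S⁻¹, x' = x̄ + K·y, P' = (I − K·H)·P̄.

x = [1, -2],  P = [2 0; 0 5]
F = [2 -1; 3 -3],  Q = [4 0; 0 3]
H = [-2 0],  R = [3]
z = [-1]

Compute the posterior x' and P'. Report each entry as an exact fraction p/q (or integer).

x' = [46/71, 261/71]
P' = [51/71 81/71; 81/71 1770/71]

x̄ = F·x = [4, 9]
P̄ = F·P·Fᵀ + Q = [17 27; 27 66]
y = z − H·x̄ = [7]
S = H·P̄·Hᵀ + R = [71]
K = P̄·Hᵀ·S⁻¹ = [-34/71; -54/71]
x' = x̄ + K·y = [46/71, 261/71]
P' = (I − K·H)·P̄ = [51/71 81/71; 81/71 1770/71]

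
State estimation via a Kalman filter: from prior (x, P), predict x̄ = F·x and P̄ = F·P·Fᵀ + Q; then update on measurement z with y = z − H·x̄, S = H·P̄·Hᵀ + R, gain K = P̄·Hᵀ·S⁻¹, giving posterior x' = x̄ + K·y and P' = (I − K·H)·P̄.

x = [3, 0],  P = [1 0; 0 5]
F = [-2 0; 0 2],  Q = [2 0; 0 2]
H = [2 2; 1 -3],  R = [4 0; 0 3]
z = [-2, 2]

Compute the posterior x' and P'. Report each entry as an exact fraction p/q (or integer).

x̄ = F·x = [-6, 0]
P̄ = F·P·Fᵀ + Q = [6 0; 0 22]
y = z − H·x̄ = [10, 8]
S = H·P̄·Hᵀ + R = [116 -120; -120 207]
K = P̄·Hᵀ·S⁻¹ = [1/3 2/9; 11/89 -22/89]
x' = x̄ + K·y = [-8/9, -66/89]
P' = (I − K·H)·P̄ = [2/3 0; 0 22/89]

x' = [-8/9, -66/89]
P' = [2/3 0; 0 22/89]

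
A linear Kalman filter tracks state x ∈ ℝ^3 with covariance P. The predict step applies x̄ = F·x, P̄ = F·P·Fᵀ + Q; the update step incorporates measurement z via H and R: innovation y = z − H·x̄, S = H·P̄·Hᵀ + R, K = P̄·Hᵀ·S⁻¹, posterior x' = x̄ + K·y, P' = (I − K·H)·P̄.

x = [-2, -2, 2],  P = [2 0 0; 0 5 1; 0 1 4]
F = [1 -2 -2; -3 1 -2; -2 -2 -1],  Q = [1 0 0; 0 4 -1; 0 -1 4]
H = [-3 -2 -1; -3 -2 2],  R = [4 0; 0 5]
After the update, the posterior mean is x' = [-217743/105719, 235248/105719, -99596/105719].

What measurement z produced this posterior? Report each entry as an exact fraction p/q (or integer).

z = [3, -1]

x̄ = F·x = [-2, 0, 6]
P̄ = F·P·Fᵀ + Q = [47 2 30; 2 39 12; 30 12 40]
S = H·P̄·Hᵀ + R = [875 409; 409 312]
K = P̄·Hᵀ·S⁻¹ = [-19835/105719 -2800/105719; -5412/105719 -13236/105719; -34142/105719 33236/105719]
x' − x̄ = [-6305/105719, 235248/105719, -733910/105719] = K·y
y = (KᵀK)⁻¹·Kᵀ·(x' − x̄) = [3, -19]
z = y + H·x̄ = [3, -19] + [0, 18] = [3, -1]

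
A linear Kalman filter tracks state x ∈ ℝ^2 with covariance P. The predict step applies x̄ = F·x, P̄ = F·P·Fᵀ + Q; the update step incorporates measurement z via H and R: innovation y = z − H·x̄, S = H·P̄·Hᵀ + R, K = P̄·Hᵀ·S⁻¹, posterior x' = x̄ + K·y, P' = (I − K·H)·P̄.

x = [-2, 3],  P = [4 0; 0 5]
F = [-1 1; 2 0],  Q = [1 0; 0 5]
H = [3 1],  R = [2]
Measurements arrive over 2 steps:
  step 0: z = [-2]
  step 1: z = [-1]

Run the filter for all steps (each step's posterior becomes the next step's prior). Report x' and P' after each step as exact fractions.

step 0: x' = [3/5, -17/5], P' = [166/65 -454/65; -454/65 1356/65]
step 1: x' = [-3335/16134, -7403/16134], P' = [19297/16134 -45401/16134; -45401/16134 130741/16134]

step 0: x̄ = F·x = [5, -4]
step 0: P̄ = F·P·Fᵀ + Q = [10 -8; -8 21]
step 0: y = z − H·x̄ = [-13]
step 0: S = H·P̄·Hᵀ + R = [65]
step 0: K = P̄·Hᵀ·S⁻¹ = [22/65; -3/65]
step 0: x' = x̄ + K·y = [3/5, -17/5]
step 0: P' = (I − K·H)·P̄ = [166/65 -454/65; -454/65 1356/65]
step 1: x̄ = F·x = [-4, 6/5]
step 1: P̄ = F·P·Fᵀ + Q = [499/13 -248/13; -248/13 989/65]
step 1: y = z − H·x̄ = [49/5]
step 1: S = H·P̄·Hᵀ + R = [16134/65]
step 1: K = P̄·Hᵀ·S⁻¹ = [6245/16134; -2731/16134]
step 1: x' = x̄ + K·y = [-3335/16134, -7403/16134]
step 1: P' = (I − K·H)·P̄ = [19297/16134 -45401/16134; -45401/16134 130741/16134]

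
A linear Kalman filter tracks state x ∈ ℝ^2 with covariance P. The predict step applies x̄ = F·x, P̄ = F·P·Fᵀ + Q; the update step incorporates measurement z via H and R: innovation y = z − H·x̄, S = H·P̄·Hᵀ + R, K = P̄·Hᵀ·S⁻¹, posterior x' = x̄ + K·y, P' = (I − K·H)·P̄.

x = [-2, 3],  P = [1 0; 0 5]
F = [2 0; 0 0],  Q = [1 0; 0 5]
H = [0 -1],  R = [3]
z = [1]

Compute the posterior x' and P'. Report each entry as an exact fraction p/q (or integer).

x̄ = F·x = [-4, 0]
P̄ = F·P·Fᵀ + Q = [5 0; 0 5]
y = z − H·x̄ = [1]
S = H·P̄·Hᵀ + R = [8]
K = P̄·Hᵀ·S⁻¹ = [0; -5/8]
x' = x̄ + K·y = [-4, -5/8]
P' = (I − K·H)·P̄ = [5 0; 0 15/8]

x' = [-4, -5/8]
P' = [5 0; 0 15/8]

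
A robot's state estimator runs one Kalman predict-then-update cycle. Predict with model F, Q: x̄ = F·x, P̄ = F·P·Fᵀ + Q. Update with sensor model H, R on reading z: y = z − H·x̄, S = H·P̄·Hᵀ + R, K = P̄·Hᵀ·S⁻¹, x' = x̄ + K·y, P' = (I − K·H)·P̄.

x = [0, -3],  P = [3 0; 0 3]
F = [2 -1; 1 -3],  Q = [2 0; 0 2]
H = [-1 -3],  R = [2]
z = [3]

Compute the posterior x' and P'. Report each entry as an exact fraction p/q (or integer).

x' = [-855/397, -90/397]
P' = [2905/397 -927/397; -927/397 383/397]

x̄ = F·x = [3, 9]
P̄ = F·P·Fᵀ + Q = [17 15; 15 32]
y = z − H·x̄ = [33]
S = H·P̄·Hᵀ + R = [397]
K = P̄·Hᵀ·S⁻¹ = [-62/397; -111/397]
x' = x̄ + K·y = [-855/397, -90/397]
P' = (I − K·H)·P̄ = [2905/397 -927/397; -927/397 383/397]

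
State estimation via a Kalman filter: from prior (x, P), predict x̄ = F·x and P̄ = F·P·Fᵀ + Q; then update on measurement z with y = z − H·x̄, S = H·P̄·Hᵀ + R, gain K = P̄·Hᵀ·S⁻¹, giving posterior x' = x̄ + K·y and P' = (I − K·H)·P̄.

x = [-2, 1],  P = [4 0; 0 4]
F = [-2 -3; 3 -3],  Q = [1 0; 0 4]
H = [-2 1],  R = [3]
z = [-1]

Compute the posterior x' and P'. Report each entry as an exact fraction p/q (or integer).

x' = [-697/243, -1667/243]
P' = [4043/243 7804/243; 7804/243 15764/243]

x̄ = F·x = [1, -9]
P̄ = F·P·Fᵀ + Q = [53 12; 12 76]
y = z − H·x̄ = [10]
S = H·P̄·Hᵀ + R = [243]
K = P̄·Hᵀ·S⁻¹ = [-94/243; 52/243]
x' = x̄ + K·y = [-697/243, -1667/243]
P' = (I − K·H)·P̄ = [4043/243 7804/243; 7804/243 15764/243]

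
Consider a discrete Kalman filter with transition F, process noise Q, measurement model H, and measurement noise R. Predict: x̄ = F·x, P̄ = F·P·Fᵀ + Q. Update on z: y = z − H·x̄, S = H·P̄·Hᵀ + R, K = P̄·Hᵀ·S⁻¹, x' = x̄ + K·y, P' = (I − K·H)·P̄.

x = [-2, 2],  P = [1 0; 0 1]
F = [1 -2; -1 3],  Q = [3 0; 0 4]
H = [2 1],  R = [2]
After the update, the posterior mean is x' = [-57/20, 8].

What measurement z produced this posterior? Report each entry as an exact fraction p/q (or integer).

z = [3]

x̄ = F·x = [-6, 8]
P̄ = F·P·Fᵀ + Q = [8 -7; -7 14]
S = H·P̄·Hᵀ + R = [20]
K = P̄·Hᵀ·S⁻¹ = [9/20; 0]
x' − x̄ = [63/20, 0] = K·y
y = (KᵀK)⁻¹·Kᵀ·(x' − x̄) = [7]
z = y + H·x̄ = [7] + [-4] = [3]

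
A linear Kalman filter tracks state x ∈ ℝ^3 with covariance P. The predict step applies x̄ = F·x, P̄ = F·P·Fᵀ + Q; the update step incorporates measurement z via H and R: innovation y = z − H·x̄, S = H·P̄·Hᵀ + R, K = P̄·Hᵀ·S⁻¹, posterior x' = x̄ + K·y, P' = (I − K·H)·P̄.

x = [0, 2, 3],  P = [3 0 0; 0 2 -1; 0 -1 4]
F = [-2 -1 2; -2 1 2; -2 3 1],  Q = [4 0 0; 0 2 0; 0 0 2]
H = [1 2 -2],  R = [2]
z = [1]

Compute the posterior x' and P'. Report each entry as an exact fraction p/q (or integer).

x' = [170/47, 365/47, 1705/188]
P' = [490/47 430/47 657/47; 430/47 832/47 1036/47; 657/47 1036/47 5471/188]

x̄ = F·x = [4, 8, 9]
P̄ = F·P·Fᵀ + Q = [38 26 9; 26 28 19; 9 19 30]
y = z − H·x̄ = [-1]
S = H·P̄·Hᵀ + R = [188]
K = P̄·Hᵀ·S⁻¹ = [18/47; 11/47; -13/188]
x' = x̄ + K·y = [170/47, 365/47, 1705/188]
P' = (I − K·H)·P̄ = [490/47 430/47 657/47; 430/47 832/47 1036/47; 657/47 1036/47 5471/188]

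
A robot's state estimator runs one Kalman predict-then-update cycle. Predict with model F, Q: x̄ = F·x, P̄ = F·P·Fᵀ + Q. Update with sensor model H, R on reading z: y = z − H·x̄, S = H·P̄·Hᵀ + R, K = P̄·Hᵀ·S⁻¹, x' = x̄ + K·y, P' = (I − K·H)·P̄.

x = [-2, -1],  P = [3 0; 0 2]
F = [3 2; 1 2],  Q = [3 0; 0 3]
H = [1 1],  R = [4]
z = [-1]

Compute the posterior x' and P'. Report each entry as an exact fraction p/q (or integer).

x' = [-23/18, -19/90]
P' = [79/18 -35/18; -35/18 299/90]

x̄ = F·x = [-8, -4]
P̄ = F·P·Fᵀ + Q = [38 17; 17 14]
y = z − H·x̄ = [11]
S = H·P̄·Hᵀ + R = [90]
K = P̄·Hᵀ·S⁻¹ = [11/18; 31/90]
x' = x̄ + K·y = [-23/18, -19/90]
P' = (I − K·H)·P̄ = [79/18 -35/18; -35/18 299/90]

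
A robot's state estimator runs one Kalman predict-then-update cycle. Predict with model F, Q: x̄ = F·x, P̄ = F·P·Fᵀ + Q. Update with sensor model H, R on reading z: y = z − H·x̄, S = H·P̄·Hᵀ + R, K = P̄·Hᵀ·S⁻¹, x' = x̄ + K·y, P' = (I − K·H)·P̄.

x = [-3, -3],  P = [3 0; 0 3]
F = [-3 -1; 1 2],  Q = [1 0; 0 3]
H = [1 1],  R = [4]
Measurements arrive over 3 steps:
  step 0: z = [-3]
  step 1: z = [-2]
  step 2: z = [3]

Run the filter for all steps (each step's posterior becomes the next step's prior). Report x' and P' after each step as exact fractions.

step 0: x' = [180/23, -225/23], P' = [457/23 -393/23; -393/23 405/23]
step 1: x' = [9884/3989, -20018/3989], P' = [49086/3989 -38074/3989; -38074/3989 42650/3989]
step 2: x' = [5237/794, -132979/32554], P' = [144453/10322 -115777/10322; -115777/10322 5200125/423202]

step 0: x̄ = F·x = [12, -9]
step 0: P̄ = F·P·Fᵀ + Q = [31 -15; -15 18]
step 0: y = z − H·x̄ = [-6]
step 0: S = H·P̄·Hᵀ + R = [23]
step 0: K = P̄·Hᵀ·S⁻¹ = [16/23; 3/23]
step 0: x' = x̄ + K·y = [180/23, -225/23]
step 0: P' = (I − K·H)·P̄ = [457/23 -393/23; -393/23 405/23]
step 1: x̄ = F·x = [-315/23, -270/23]
step 1: P̄ = F·P·Fᵀ + Q = [2183/23 570/23; 570/23 574/23]
step 1: y = z − H·x̄ = [539/23]
step 1: S = H·P̄·Hᵀ + R = [3989/23]
step 1: K = P̄·Hᵀ·S⁻¹ = [2753/3989; 1144/3989]
step 1: x' = x̄ + K·y = [9884/3989, -20018/3989]
step 1: P' = (I − K·H)·P̄ = [49086/3989 -38074/3989; -38074/3989 42650/3989]
step 2: x̄ = F·x = [-9634/3989, -30152/3989]
step 2: P̄ = F·P·Fᵀ + Q = [259969/3989 33960/3989; 33960/3989 79357/3989]
step 2: y = z − H·x̄ = [51753/3989]
step 2: S = H·P̄·Hᵀ + R = [423202/3989]
step 2: K = P̄·Hᵀ·S⁻¹ = [7169/10322; 113317/423202]
step 2: x' = x̄ + K·y = [5237/794, -132979/32554]
step 2: P' = (I − K·H)·P̄ = [144453/10322 -115777/10322; -115777/10322 5200125/423202]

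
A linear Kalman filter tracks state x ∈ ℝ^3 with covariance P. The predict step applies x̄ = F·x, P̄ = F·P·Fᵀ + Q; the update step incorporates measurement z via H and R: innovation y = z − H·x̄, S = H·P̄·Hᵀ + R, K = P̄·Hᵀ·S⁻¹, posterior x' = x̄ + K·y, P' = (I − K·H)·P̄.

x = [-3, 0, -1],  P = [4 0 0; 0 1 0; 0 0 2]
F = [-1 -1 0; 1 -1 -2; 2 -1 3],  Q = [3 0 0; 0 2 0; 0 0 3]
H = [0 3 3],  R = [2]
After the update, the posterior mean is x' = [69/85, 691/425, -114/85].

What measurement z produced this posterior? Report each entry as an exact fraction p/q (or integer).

x̄ = F·x = [3, -1, -9]
P̄ = F·P·Fᵀ + Q = [8 -3 -7; -3 15 -3; -7 -3 38]
S = H·P̄·Hᵀ + R = [425]
K = P̄·Hᵀ·S⁻¹ = [-6/85; 36/425; 21/85]
x' − x̄ = [-186/85, 1116/425, 651/85] = K·y
y = (KᵀK)⁻¹·Kᵀ·(x' − x̄) = [31]
z = y + H·x̄ = [31] + [-30] = [1]

z = [1]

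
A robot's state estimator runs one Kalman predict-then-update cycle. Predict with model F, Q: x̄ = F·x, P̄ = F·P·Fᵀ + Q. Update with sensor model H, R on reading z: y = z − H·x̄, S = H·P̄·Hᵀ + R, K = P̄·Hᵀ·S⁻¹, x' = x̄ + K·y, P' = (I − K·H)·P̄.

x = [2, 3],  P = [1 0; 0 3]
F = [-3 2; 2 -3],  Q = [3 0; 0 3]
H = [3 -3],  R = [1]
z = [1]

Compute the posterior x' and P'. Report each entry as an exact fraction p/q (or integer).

x' = [-2016/955, -2339/955]
P' = [2184/955 2136/955; 2136/955 2194/955]

x̄ = F·x = [0, -5]
P̄ = F·P·Fᵀ + Q = [24 -24; -24 34]
y = z − H·x̄ = [-14]
S = H·P̄·Hᵀ + R = [955]
K = P̄·Hᵀ·S⁻¹ = [144/955; -174/955]
x' = x̄ + K·y = [-2016/955, -2339/955]
P' = (I − K·H)·P̄ = [2184/955 2136/955; 2136/955 2194/955]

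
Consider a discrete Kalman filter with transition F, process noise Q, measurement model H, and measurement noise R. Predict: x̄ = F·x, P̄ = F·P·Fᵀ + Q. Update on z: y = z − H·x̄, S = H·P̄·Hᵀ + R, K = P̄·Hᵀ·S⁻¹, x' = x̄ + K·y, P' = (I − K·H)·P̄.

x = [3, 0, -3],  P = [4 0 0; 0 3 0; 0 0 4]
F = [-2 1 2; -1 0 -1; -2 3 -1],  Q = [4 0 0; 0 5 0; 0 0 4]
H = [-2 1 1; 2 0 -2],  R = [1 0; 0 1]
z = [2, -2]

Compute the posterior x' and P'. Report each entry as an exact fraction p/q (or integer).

x̄ = F·x = [-12, 0, -3]
P̄ = F·P·Fᵀ + Q = [39 0 17; 0 13 12; 17 12 51]
y = z − H·x̄ = [-19, 16]
S = H·P̄·Hᵀ + R = [177 -180; -180 225]
K = P̄·Hᵀ·S⁻¹ = [-43/55 -1064/2475; 29/165 28/825; -127/165 -2272/2475]
x' = x̄ + K·y = [-9959/2475, -769/275, -7582/2475]
P' = (I − K·H)·P̄ = [25306/2475 7613/825 25838/2475; 7613/825 7772/825 2533/275; 25838/2475 2533/275 26974/2475]

x' = [-9959/2475, -769/275, -7582/2475]
P' = [25306/2475 7613/825 25838/2475; 7613/825 7772/825 2533/275; 25838/2475 2533/275 26974/2475]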